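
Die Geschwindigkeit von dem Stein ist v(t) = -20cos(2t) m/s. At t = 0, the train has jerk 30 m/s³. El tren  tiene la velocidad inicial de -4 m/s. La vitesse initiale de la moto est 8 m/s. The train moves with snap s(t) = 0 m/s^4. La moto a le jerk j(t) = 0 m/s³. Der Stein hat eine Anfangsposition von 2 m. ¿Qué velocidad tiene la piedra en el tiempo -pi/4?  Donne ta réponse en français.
Nous avons la vitesse v(t) = -20·cos(2·t). En substituant t = -pi/4: v(-pi/4) = 0.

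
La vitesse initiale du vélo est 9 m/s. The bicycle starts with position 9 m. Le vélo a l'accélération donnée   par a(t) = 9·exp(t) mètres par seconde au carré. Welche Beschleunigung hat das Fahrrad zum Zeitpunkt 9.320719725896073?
Wir haben die Beschleunigung a(t) = 9·exp(t). Durch Einsetzen von t = 9.320719725896073: a(9.320719725896073) = 100503.145372698.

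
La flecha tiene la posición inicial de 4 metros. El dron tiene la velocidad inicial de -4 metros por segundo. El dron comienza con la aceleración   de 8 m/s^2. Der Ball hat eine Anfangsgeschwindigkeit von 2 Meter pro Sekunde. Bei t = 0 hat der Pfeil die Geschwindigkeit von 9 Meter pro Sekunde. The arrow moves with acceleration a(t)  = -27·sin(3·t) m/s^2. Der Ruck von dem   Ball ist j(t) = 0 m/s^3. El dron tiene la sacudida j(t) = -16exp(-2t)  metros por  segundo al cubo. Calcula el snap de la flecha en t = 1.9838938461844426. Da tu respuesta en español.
Para resolver esto, necesitamos tomar 2 derivadas de nuestra ecuación de la aceleración a(t) = -27·sin(3·t). Tomando d/dt de a(t), encontramos j(t) = -81·cos(3·t). La derivada de la sacudida da el snap: s(t) = 243·sin(3·t). De la ecuación del snap s(t) = 243·sin(3·t), sustituimos t = 1.9838938461844426 para obtener s = -79.0880655359925.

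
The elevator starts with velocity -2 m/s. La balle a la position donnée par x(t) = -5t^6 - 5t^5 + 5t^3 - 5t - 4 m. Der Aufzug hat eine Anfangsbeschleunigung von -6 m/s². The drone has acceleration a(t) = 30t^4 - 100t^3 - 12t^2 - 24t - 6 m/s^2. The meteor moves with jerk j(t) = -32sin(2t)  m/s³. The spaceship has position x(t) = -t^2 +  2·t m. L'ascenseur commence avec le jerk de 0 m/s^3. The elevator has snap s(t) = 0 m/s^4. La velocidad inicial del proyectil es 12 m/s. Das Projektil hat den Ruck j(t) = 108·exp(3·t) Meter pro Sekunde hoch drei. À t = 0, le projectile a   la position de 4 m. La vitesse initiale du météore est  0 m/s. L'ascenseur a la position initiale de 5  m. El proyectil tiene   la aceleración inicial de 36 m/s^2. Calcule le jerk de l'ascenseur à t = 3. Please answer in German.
Wir müssen unsere Gleichung für den Snap s(t) = 0 1-mal integrieren. Das Integral von dem Snap, mit j(0) = 0, ergibt den Ruck: j(t) = 0. Aus der Gleichung für den Ruck j(t) = 0, setzen wir t = 3 ein und erhalten j = 0.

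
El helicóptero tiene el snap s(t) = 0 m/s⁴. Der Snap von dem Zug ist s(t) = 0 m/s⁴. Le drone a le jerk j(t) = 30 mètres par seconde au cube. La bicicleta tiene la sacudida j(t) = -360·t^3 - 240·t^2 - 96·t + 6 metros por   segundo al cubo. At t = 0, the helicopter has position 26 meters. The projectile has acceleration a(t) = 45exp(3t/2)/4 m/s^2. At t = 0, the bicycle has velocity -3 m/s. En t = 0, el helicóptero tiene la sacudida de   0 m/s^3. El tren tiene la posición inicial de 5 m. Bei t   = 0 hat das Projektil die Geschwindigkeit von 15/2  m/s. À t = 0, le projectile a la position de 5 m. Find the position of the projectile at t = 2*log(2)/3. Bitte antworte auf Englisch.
To solve this, we need to take 2 antiderivatives of our acceleration equation a(t) = 45·exp(3·t/2)/4. Taking ∫a(t)dt and applying v(0) = 15/2, we find v(t) = 15·exp(3·t/2)/2. The integral of velocity, with x(0) = 5, gives position: x(t) = 5·exp(3·t/2). From the given position equation x(t) = 5·exp(3·t/2), we substitute t = 2*log(2)/3 to get x = 10.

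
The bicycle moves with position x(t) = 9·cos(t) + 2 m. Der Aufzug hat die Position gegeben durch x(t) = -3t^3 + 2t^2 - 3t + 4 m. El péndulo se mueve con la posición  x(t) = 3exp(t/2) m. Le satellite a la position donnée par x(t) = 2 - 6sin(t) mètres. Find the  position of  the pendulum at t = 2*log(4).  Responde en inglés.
From the given position equation x(t) = 3·exp(t/2), we substitute t = 2*log(4) to get x = 12.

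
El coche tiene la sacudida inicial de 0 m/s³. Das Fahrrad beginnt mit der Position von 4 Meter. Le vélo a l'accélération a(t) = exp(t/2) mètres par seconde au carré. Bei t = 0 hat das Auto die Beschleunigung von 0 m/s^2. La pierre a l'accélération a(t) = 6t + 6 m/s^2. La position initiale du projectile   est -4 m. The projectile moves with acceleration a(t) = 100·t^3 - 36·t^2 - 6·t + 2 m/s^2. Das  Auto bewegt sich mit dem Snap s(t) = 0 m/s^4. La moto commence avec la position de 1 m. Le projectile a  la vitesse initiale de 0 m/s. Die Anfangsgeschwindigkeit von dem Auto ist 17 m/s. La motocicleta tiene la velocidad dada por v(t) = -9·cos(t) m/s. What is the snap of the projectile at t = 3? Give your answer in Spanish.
Debemos derivar nuestra ecuación de la aceleración a(t) = 100·t^3 - 36·t^2 - 6·t + 2 2 veces. Derivando la aceleración, obtenemos la sacudida: j(t) = 300·t^2 - 72·t - 6. La derivada de la sacudida da el snap: s(t) = 600·t - 72. Tenemos el snap s(t) = 600·t - 72. Sustituyendo t = 3: s(3) = 1728.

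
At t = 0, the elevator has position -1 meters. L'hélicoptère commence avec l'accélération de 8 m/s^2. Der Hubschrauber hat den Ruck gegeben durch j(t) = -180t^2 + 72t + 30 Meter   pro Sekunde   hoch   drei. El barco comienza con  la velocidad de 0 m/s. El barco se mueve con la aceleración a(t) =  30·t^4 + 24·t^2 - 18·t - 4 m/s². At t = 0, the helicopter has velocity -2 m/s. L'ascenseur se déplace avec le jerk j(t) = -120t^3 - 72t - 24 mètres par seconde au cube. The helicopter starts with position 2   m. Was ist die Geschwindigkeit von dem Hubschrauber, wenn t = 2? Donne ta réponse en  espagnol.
Para resolver esto, necesitamos tomar 2 integrales de nuestra ecuación de la sacudida j(t) = -180·t^2 + 72·t + 30. Integrando la sacudida y usando la condición inicial a(0) = 8, obtenemos a(t) = -60·t^3 + 36·t^2 + 30·t + 8. La antiderivada de la aceleración es la velocidad. Usando v(0) = -2, obtenemos v(t) = -15·t^4 + 12·t^3 + 15·t^2 + 8·t - 2. Usando v(t) = -15·t^4 + 12·t^3 + 15·t^2 + 8·t - 2 y sustituyendo t = 2, encontramos v = -70.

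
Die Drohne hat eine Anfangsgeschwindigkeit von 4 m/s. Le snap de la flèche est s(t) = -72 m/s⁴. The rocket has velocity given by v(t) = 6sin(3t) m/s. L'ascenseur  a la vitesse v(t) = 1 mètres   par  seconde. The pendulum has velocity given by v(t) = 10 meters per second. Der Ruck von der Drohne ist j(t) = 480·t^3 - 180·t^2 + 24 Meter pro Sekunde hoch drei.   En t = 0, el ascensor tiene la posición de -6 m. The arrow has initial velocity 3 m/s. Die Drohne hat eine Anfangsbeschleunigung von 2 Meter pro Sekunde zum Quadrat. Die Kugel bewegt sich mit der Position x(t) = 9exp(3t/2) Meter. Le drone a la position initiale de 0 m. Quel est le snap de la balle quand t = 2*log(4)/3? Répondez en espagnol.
Partiendo de la posición x(t) = 9·exp(3·t/2), tomamos 4 derivadas. Derivando la posición, obtenemos la velocidad: v(t) = 27·exp(3·t/2)/2. Derivando la velocidad, obtenemos la aceleración: a(t) = 81·exp(3·t/2)/4. La derivada de la aceleración da la sacudida: j(t) = 243·exp(3·t/2)/8. Tomando d/dt de j(t), encontramos s(t) = 729·exp(3·t/2)/16. Usando s(t) = 729·exp(3·t/2)/16 y sustituyendo t = 2*log(4)/3, encontramos s = 729/4.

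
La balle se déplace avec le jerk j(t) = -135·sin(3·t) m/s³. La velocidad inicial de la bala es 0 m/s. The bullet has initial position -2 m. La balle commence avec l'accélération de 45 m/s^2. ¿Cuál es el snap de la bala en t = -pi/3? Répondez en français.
Pour résoudre ceci, nous devons prendre 1 dérivée de notre équation du jerk j(t) = -135·sin(3·t). En dérivant le jerk, nous obtenons le snap: s(t) = -405·cos(3·t). De l'équation du snap s(t) = -405·cos(3·t), nous substituons t = -pi/3 pour obtenir s = 405.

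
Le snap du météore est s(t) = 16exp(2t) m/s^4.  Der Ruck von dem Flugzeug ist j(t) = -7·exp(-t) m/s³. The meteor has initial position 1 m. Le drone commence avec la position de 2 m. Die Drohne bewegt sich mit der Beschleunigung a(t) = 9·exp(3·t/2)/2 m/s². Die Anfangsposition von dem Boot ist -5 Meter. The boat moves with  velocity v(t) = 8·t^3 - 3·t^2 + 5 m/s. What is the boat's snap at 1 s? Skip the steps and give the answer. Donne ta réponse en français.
La réponse est 48.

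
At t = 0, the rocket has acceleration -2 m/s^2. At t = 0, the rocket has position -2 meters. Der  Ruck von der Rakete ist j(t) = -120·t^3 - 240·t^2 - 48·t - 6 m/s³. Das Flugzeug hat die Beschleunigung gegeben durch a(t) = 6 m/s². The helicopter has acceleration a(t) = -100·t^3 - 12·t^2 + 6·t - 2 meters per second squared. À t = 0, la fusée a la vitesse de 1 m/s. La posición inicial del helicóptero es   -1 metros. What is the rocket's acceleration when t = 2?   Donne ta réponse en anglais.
We need to integrate our jerk equation j(t) = -120·t^3 - 240·t^2 - 48·t - 6 1 time. Finding the integral of j(t) and using a(0) = -2: a(t) = -30·t^4 - 80·t^3 - 24·t^2 - 6·t - 2. From the given acceleration equation a(t) = -30·t^4 - 80·t^3 - 24·t^2 - 6·t - 2, we substitute t = 2 to get a = -1230.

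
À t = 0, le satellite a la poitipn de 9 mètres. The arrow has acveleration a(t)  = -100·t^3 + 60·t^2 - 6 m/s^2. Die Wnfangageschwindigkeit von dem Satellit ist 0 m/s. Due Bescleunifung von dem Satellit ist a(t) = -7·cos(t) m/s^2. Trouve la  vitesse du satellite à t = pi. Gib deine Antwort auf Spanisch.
Partiendo de la aceleración a(t) = -7·cos(t), tomamos 1 antiderivada. Tomando ∫a(t)dt y aplicando v(0) = 0, encontramos v(t) = -7·sin(t). Usando v(t) = -7·sin(t) y sustituyendo t = pi, encontramos v = 0.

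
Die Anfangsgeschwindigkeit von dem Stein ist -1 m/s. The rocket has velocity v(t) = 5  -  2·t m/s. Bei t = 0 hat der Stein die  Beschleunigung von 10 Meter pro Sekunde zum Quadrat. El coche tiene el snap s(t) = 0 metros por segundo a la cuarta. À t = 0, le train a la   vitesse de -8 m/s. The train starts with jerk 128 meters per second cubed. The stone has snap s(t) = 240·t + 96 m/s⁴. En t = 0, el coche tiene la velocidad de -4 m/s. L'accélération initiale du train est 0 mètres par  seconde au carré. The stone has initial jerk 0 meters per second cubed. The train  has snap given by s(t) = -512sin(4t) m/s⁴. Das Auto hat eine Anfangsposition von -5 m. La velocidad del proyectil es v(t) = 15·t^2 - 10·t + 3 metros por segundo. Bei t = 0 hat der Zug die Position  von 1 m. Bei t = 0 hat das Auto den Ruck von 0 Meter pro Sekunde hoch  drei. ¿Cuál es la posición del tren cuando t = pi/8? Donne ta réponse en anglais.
Starting from snap s(t) = -512·sin(4·t), we take 4 antiderivatives. Integrating snap and using the initial condition j(0) = 128, we get j(t) = 128·cos(4·t). Taking ∫j(t)dt and applying a(0) = 0, we find a(t) = 32·sin(4·t). Finding the antiderivative of a(t) and using v(0) = -8: v(t) = -8·cos(4·t). The antiderivative of velocity is position. Using x(0) = 1, we get x(t) = 1 - 2·sin(4·t). From the given position equation x(t) = 1 - 2·sin(4·t), we substitute t = pi/8 to get x = -1.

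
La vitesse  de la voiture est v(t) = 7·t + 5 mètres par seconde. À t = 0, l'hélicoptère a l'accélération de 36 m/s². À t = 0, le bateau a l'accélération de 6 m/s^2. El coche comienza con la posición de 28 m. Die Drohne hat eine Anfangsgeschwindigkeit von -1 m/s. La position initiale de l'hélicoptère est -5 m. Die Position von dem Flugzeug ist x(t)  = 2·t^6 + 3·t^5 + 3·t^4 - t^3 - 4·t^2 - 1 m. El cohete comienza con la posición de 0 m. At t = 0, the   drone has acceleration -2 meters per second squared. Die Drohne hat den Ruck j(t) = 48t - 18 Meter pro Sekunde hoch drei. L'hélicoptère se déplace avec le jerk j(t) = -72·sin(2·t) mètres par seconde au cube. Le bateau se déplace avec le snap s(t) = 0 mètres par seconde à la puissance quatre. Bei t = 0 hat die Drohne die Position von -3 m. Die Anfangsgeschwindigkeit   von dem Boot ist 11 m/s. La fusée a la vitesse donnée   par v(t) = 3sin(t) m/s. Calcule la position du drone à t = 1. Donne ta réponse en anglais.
To find the answer, we compute 3 antiderivatives of j(t) = 48·t - 18. The antiderivative of jerk is acceleration. Using a(0) = -2, we get a(t) = 24·t^2 - 18·t - 2. The antiderivative of acceleration, with v(0) = -1, gives velocity: v(t) = 8·t^3 - 9·t^2 - 2·t - 1. The integral of velocity is position. Using x(0) = -3, we get x(t) = 2·t^4 - 3·t^3 - t^2 - t - 3. We have position x(t) = 2·t^4 - 3·t^3 - t^2 - t - 3. Substituting t = 1: x(1) = -6.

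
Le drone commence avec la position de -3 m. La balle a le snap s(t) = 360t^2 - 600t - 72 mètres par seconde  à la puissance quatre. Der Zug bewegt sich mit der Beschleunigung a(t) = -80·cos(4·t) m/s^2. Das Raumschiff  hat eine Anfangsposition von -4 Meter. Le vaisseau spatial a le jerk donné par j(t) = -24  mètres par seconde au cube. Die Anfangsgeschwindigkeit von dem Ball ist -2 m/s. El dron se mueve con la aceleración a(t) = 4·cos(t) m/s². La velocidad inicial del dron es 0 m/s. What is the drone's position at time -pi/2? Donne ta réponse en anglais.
We need to integrate our acceleration equation a(t) = 4·cos(t) 2 times. The integral of acceleration is velocity. Using v(0) = 0, we get v(t) = 4·sin(t). Taking ∫v(t)dt and applying x(0) = -3, we find x(t) = 1 - 4·cos(t). We have position x(t) = 1 - 4·cos(t). Substituting t = -pi/2: x(-pi/2) = 1.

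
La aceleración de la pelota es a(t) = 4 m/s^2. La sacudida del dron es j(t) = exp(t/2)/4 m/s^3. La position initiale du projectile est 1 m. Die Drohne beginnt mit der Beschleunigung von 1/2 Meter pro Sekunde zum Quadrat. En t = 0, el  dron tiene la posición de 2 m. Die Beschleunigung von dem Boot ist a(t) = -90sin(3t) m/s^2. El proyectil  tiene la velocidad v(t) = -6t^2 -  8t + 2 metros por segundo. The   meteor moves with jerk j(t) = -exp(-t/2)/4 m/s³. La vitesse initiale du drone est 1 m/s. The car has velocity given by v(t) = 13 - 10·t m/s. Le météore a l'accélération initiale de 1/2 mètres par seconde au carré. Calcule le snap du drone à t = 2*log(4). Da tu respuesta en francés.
Pour résoudre ceci, nous devons prendre 1 dérivée de notre équation du jerk j(t) = exp(t/2)/4. En dérivant le jerk, nous obtenons le snap: s(t) = exp(t/2)/8. De l'équation du snap s(t) = exp(t/2)/8, nous substituons t = 2*log(4) pour obtenir s = 1/2.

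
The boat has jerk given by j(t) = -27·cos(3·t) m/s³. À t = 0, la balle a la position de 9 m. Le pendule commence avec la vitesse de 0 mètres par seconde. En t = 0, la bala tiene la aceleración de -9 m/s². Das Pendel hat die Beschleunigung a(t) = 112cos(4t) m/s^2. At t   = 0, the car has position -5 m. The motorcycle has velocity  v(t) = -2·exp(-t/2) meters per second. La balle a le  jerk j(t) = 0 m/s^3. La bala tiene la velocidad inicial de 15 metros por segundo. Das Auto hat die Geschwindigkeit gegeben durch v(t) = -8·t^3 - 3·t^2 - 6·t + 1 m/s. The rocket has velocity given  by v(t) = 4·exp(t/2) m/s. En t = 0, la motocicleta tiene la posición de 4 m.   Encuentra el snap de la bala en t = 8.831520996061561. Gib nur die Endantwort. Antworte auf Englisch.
At t = 8.831520996061561, s = 0.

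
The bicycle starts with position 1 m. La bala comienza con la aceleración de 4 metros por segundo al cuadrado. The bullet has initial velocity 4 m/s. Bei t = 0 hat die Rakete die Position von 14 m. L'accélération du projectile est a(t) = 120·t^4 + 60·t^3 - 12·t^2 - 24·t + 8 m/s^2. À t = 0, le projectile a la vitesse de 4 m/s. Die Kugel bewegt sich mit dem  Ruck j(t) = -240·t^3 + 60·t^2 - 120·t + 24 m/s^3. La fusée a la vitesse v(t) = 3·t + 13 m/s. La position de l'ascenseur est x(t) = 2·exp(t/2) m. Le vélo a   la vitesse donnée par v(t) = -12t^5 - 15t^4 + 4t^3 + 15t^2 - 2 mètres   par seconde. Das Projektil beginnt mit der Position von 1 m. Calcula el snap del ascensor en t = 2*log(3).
Para resolver esto, necesitamos tomar 4 derivadas de nuestra ecuación de la posición x(t) = 2·exp(t/2). Tomando d/dt de x(t), encontramos v(t) = exp(t/2). Derivando la velocidad, obtenemos la aceleración: a(t) = exp(t/2)/2. Tomando d/dt de a(t), encontramos j(t) = exp(t/2)/4. Derivando la sacudida, obtenemos el snap: s(t) = exp(t/2)/8. De la ecuación del snap s(t) = exp(t/2)/8, sustituimos t = 2*log(3) para obtener s = 3/8.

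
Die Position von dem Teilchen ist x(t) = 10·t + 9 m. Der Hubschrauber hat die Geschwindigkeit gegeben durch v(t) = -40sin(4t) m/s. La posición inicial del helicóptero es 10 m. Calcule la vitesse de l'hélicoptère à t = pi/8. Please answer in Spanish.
Tenemos la velocidad v(t) = -40·sin(4·t). Sustituyendo t = pi/8: v(pi/8) = -40.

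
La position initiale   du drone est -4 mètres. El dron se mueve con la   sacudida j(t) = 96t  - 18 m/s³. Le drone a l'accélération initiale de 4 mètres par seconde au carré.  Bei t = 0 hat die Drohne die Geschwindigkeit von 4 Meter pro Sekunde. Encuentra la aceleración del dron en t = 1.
Para resolver esto, necesitamos tomar 1 antiderivada de nuestra ecuación de la sacudida j(t) = 96·t - 18. La antiderivada de la sacudida, con a(0) = 4, da la aceleración: a(t) = 48·t^2 - 18·t + 4. Tenemos la aceleración a(t) = 48·t^2 - 18·t + 4. Sustituyendo t = 1: a(1) = 34.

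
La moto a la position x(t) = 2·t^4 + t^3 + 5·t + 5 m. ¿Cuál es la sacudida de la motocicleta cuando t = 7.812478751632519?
Debemos derivar nuestra ecuación de la posición x(t) = 2·t^4 + t^3 + 5·t + 5 3 veces. Tomando d/dt de x(t), encontramos v(t) = 8·t^3 + 3·t^2 + 5. Tomando d/dt de v(t), encontramos a(t) = 24·t^2 + 6·t. La derivada de la aceleración da la sacudida: j(t) = 48·t + 6. Usando j(t) = 48·t + 6 y sustituyendo t = 7.812478751632519, encontramos j = 380.998980078361.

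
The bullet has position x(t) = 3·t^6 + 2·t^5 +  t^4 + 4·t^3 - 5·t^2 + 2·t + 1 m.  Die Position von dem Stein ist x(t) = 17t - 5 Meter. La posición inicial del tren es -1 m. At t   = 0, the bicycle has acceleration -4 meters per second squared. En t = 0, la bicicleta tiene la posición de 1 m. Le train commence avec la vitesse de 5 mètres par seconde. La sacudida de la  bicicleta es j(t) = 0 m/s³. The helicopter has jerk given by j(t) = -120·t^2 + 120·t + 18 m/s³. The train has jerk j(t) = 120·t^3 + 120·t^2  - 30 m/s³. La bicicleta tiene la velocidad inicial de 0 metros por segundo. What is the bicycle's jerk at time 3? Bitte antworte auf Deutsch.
Mit j(t) = 0 und Einsetzen von t = 3, finden wir j = 0.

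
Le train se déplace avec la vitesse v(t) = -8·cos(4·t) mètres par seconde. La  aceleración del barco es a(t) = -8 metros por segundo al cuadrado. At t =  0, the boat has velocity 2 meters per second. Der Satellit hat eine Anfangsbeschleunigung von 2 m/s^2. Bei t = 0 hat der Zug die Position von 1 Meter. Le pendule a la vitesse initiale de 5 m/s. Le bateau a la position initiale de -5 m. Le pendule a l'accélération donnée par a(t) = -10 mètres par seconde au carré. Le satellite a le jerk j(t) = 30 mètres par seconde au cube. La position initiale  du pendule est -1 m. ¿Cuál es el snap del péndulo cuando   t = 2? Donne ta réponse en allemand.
Ausgehend von der Beschleunigung a(t) = -10, nehmen wir 2 Ableitungen. Mit d/dt von a(t) finden wir j(t) = 0. Die Ableitung von dem Ruck ergibt den Snap: s(t) = 0. Aus der Gleichung für den Snap s(t) = 0, setzen wir t = 2 ein und erhalten s = 0.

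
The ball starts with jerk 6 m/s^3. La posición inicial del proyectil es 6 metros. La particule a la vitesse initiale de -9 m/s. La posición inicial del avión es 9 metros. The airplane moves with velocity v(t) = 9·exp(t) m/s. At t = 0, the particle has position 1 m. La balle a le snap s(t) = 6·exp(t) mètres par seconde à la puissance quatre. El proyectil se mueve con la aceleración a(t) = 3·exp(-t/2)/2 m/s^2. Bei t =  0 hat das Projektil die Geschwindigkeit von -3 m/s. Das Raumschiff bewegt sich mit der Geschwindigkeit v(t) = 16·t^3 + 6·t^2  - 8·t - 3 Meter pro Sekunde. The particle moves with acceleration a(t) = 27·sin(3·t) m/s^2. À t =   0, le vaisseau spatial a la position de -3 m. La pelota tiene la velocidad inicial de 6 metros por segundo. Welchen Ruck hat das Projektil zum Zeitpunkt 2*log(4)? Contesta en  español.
Partiendo de la aceleración a(t) = 3·exp(-t/2)/2, tomamos 1 derivada. Tomando d/dt de a(t), encontramos j(t) = -3·exp(-t/2)/4. Usando j(t) = -3·exp(-t/2)/4 y sustituyendo t = 2*log(4), encontramos j = -3/16.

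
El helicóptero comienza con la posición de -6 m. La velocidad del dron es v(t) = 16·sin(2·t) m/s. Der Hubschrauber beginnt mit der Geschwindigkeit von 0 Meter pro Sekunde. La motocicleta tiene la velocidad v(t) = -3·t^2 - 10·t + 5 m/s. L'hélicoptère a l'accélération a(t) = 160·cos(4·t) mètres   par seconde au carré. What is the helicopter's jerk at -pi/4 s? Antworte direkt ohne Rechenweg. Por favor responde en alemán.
Der Ruck bei t = -pi/4 ist j = 0.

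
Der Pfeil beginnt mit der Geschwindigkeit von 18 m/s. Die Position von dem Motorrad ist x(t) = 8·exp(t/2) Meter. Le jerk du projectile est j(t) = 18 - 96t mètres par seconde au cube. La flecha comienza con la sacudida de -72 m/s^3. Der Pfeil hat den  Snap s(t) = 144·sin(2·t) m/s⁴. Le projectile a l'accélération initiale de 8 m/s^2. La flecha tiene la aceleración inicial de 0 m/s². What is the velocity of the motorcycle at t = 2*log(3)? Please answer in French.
Nous devons dériver notre équation de la position x(t) = 8·exp(t/2) 1 fois. En dérivant la position, nous obtenons la vitesse: v(t) = 4·exp(t/2). Nous avons la vitesse v(t) = 4·exp(t/2). En substituant t = 2*log(3): v(2*log(3)) = 12.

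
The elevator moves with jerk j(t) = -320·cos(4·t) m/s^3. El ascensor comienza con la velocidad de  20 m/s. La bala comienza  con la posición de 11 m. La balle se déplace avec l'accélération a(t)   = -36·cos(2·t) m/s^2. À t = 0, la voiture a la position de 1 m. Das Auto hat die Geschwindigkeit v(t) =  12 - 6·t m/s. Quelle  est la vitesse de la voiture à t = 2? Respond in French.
Nous avons la vitesse v(t) = 12 - 6·t. En substituant t = 2: v(2) = 0.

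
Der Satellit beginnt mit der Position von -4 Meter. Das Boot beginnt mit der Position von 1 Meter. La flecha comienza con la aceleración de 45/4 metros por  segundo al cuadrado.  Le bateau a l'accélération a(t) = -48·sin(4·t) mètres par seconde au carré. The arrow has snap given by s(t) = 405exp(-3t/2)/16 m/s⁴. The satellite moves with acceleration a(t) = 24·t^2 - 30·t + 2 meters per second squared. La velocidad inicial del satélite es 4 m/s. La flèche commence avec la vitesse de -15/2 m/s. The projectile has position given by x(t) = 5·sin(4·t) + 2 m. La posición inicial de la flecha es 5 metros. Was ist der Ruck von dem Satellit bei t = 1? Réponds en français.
En partant de l'accélération a(t) = 24·t^2 - 30·t + 2, nous prenons 1 dérivée. En prenant d/dt de a(t), nous trouvons j(t) = 48·t - 30. En utilisant j(t) = 48·t - 30 et en substituant t = 1, nous trouvons j = 18.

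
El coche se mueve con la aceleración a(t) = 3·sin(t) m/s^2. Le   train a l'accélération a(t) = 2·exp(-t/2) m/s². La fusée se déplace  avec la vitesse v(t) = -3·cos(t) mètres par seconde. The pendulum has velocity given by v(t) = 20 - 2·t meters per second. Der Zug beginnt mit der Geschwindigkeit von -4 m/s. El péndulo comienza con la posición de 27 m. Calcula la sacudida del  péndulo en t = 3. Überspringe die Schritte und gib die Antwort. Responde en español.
En t = 3, j = 0.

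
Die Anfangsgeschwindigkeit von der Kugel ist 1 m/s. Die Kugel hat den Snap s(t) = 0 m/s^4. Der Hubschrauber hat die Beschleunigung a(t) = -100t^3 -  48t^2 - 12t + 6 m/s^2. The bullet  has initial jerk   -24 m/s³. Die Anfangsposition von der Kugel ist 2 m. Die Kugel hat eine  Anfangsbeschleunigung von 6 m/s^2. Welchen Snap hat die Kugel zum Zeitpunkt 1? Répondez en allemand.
Wir haben den Snap s(t) = 0. Durch Einsetzen von t = 1: s(1) = 0.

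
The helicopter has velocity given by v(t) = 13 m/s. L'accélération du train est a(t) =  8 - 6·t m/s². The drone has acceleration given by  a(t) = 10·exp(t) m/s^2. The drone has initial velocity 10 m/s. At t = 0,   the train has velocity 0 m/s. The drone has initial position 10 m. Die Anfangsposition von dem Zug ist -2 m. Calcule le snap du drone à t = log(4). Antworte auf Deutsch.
Wir müssen unsere Gleichung für die Beschleunigung a(t) = 10·exp(t) 2-mal ableiten. Die Ableitung von der Beschleunigung ergibt den Ruck: j(t) = 10·exp(t). Mit d/dt von j(t) finden wir s(t) = 10·exp(t). Wir haben den Snap s(t) = 10·exp(t). Durch Einsetzen von t = log(4): s(log(4)) = 40.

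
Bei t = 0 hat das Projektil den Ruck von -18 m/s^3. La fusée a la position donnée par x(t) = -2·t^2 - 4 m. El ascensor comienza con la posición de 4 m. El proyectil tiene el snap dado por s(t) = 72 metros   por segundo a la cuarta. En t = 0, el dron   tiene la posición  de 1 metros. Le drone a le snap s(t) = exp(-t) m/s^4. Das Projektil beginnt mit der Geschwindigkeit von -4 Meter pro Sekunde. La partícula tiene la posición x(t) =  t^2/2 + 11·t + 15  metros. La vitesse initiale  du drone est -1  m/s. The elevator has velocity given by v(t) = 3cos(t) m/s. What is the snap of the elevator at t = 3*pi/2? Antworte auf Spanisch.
Debemos derivar nuestra ecuación de la velocidad v(t) = 3·cos(t) 3 veces. La derivada de la velocidad da la aceleración: a(t) = -3·sin(t). Tomando d/dt de a(t), encontramos j(t) = -3·cos(t). La derivada de la sacudida da el snap: s(t) = 3·sin(t). Usando s(t) = 3·sin(t) y sustituyendo t = 3*pi/2, encontramos s = -3.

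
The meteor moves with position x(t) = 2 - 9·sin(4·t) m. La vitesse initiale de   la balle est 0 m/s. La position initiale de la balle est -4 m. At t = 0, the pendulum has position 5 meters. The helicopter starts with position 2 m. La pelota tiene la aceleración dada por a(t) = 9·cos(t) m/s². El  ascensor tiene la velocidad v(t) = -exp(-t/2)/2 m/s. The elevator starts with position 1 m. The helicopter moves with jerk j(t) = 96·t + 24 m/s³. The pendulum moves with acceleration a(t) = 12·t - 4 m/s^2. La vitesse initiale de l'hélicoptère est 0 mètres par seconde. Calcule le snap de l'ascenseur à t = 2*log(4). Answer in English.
To solve this, we need to take 3 derivatives of our velocity equation v(t) = -exp(-t/2)/2. Differentiating velocity, we get acceleration: a(t) = exp(-t/2)/4. The derivative of acceleration gives jerk: j(t) = -exp(-t/2)/8. The derivative of jerk gives snap: s(t) = exp(-t/2)/16. We have snap s(t) = exp(-t/2)/16. Substituting t = 2*log(4): s(2*log(4)) = 1/64.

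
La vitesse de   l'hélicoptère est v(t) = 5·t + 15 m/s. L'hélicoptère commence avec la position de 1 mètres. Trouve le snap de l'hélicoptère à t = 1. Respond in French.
En partant de la vitesse v(t) = 5·t + 15, nous prenons 3 dérivées. La dérivée de la vitesse donne l'accélération: a(t) = 5. En prenant d/dt de a(t), nous trouvons j(t) = 0. En dérivant le jerk, nous obtenons le snap: s(t) = 0. Nous avons le snap s(t) = 0. En substituant t = 1: s(1) = 0.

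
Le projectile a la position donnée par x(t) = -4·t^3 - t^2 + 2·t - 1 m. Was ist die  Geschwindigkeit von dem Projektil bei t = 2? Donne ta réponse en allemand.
Um dies zu lösen, müssen wir 1 Ableitung unserer Gleichung für die Position x(t) = -4·t^3 - t^2 + 2·t - 1 nehmen. Durch Ableiten von der Position erhalten wir die Geschwindigkeit: v(t) = -12·t^2 - 2·t + 2. Wir haben die Geschwindigkeit v(t) = -12·t^2 - 2·t + 2. Durch Einsetzen von t = 2: v(2) = -50.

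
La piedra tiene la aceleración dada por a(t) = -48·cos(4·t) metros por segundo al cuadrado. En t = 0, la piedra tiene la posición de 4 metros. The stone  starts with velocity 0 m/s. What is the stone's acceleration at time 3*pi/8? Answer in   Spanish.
Tenemos la aceleración a(t) = -48·cos(4·t). Sustituyendo t = 3*pi/8: a(3*pi/8) = 0.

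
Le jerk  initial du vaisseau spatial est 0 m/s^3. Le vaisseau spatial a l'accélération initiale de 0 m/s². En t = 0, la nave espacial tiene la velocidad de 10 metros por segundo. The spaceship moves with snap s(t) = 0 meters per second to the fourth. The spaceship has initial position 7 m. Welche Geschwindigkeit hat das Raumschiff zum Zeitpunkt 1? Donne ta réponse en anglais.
We must find the antiderivative of our snap equation s(t) = 0 3 times. Finding the integral of s(t) and using j(0) = 0: j(t) = 0. The antiderivative of jerk, with a(0) = 0, gives acceleration: a(t) = 0. Integrating acceleration and using the initial condition v(0) = 10, we get v(t) = 10. From the given velocity equation v(t) = 10, we substitute t = 1 to get v = 10.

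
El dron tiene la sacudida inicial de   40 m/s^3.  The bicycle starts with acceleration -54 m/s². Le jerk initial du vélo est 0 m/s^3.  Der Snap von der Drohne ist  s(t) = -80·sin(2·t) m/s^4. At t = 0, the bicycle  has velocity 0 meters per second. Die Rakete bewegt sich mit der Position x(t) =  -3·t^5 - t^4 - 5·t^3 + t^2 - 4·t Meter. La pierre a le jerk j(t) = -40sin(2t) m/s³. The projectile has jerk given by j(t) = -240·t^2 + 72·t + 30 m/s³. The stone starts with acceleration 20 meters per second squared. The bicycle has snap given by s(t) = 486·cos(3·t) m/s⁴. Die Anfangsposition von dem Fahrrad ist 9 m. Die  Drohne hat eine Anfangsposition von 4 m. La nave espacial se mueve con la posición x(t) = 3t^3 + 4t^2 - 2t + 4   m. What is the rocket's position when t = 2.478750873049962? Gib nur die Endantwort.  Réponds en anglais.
x(2.478750873049962) = -398.399793073277.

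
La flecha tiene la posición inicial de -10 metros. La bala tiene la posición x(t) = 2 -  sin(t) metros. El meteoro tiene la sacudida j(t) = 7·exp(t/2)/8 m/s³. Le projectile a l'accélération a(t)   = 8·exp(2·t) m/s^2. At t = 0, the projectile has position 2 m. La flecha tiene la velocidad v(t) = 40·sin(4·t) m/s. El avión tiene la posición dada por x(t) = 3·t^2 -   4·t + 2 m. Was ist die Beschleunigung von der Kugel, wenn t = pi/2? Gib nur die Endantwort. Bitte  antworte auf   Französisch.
L'accélération à t = pi/2 est a = 1.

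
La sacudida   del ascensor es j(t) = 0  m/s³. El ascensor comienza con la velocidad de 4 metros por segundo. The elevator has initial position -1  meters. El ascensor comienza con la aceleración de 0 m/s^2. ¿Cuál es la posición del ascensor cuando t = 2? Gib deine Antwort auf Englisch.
Starting from jerk j(t) = 0, we take 3 antiderivatives. The antiderivative of jerk, with a(0) = 0, gives acceleration: a(t) = 0. The integral of acceleration, with v(0) = 4, gives velocity: v(t) = 4. The antiderivative of velocity, with x(0) = -1, gives position: x(t) = 4·t - 1. Using x(t) = 4·t - 1 and substituting t = 2, we find x = 7.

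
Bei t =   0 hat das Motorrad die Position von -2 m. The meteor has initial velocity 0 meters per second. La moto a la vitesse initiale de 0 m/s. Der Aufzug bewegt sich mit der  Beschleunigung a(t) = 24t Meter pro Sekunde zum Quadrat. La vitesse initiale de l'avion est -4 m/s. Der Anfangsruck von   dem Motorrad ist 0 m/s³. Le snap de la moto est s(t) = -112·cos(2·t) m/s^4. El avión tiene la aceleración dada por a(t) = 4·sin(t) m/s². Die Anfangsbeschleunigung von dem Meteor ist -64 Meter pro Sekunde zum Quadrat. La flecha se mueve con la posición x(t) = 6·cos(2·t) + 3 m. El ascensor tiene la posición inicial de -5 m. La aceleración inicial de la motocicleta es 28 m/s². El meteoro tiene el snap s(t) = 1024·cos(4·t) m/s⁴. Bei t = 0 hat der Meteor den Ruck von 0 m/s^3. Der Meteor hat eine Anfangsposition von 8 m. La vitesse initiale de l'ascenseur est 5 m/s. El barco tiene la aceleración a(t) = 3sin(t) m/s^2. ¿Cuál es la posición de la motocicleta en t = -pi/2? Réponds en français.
Nous devons intégrer notre équation du snap s(t) = -112·cos(2·t) 4 fois. L'intégrale du snap, avec j(0) = 0, donne le jerk: j(t) = -56·sin(2·t). En intégrant le jerk et en utilisant la condition initiale a(0) = 28, nous obtenons a(t) = 28·cos(2·t). En intégrant l'accélération et en utilisant la condition initiale v(0) = 0, nous obtenons v(t) = 14·sin(2·t). La primitive de la vitesse est la position. En utilisant x(0) = -2, nous obtenons x(t) = 5 - 7·cos(2·t). Nous avons la position x(t) = 5 - 7·cos(2·t). En substituant t = -pi/2: x(-pi/2) = 12.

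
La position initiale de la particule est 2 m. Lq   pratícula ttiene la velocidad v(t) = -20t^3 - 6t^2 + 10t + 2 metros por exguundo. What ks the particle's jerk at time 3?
To solve this, we need to take 2 derivatives of our velocity equation v(t) = -20·t^3 - 6·t^2 + 10·t + 2. Taking d/dt of v(t), we find a(t) = -60·t^2 - 12·t + 10. Taking d/dt of a(t), we find j(t) = -120·t - 12. Using j(t) = -120·t - 12 and substituting t = 3, we find j = -372.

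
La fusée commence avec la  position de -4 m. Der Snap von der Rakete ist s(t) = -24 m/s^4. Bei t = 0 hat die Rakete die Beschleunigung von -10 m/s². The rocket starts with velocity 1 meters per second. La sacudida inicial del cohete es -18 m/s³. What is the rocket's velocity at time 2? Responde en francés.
Nous devons intégrer notre équation du snap s(t) = -24 3 fois. La primitive du snap est le jerk. En utilisant j(0) = -18, nous obtenons j(t) = -24·t - 18. La primitive du jerk, avec a(0) = -10, donne l'accélération: a(t) = -12·t^2 - 18·t - 10. L'intégrale de l'accélération, avec v(0) = 1, donne la vitesse: v(t) = -4·t^3 - 9·t^2 - 10·t + 1. De l'équation de la vitesse v(t) = -4·t^3 - 9·t^2 - 10·t + 1, nous substituons t = 2 pour obtenir v = -87.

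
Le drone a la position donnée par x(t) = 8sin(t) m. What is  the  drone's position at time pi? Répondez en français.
Nous avons la position x(t) = 8·sin(t). En substituant t = pi: x(pi) = 0.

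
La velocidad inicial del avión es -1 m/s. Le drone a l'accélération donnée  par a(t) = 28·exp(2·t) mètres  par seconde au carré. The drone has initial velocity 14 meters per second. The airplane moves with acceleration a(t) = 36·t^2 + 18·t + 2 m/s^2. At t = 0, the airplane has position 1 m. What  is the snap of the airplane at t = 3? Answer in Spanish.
Partiendo de la aceleración a(t) = 36·t^2 + 18·t + 2, tomamos 2 derivadas. Tomando d/dt de a(t), encontramos j(t) = 72·t + 18. La derivada de la sacudida da el snap: s(t) = 72. De la ecuación del snap s(t) = 72, sustituimos t = 3 para obtener s = 72.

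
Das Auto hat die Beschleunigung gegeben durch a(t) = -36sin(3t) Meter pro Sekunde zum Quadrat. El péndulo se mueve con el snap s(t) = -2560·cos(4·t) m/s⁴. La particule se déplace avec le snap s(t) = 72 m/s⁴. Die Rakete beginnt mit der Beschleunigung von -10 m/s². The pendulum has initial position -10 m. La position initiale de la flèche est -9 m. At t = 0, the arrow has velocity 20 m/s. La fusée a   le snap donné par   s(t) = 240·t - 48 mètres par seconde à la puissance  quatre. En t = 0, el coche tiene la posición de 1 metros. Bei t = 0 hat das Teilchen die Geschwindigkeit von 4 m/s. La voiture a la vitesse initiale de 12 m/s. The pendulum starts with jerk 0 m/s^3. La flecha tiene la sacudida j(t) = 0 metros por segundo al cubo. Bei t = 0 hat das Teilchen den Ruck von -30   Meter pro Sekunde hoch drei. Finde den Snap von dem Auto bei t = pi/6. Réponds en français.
Nous devons dériver notre équation de l'accélération a(t) = -36·sin(3·t) 2 fois. En dérivant l'accélération, nous obtenons le jerk: j(t) = -108·cos(3·t). En dérivant le jerk, nous obtenons le snap: s(t) = 324·sin(3·t). Nous avons le snap s(t) = 324·sin(3·t). En substituant t = pi/6: s(pi/6) = 324.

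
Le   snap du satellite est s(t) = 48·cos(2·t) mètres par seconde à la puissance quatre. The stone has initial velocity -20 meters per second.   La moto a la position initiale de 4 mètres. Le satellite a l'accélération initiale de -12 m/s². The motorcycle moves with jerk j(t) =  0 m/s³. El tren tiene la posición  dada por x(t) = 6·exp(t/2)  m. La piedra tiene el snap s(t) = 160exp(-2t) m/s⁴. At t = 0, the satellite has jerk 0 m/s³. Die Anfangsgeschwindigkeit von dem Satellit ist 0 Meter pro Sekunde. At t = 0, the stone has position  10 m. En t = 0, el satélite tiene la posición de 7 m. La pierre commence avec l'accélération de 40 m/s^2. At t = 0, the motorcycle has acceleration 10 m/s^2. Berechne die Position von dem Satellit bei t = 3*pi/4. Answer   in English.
To find the answer, we compute 4 antiderivatives of s(t) = 48·cos(2·t). The antiderivative of snap, with j(0) = 0, gives jerk: j(t) = 24·sin(2·t). Integrating jerk and using the initial condition a(0) = -12, we get a(t) = -12·cos(2·t). Taking ∫a(t)dt and applying v(0) = 0, we find v(t) = -6·sin(2·t). Finding the antiderivative of v(t) and using x(0) = 7: x(t) = 3·cos(2·t) + 4. We have position x(t) = 3·cos(2·t) + 4. Substituting t = 3*pi/4: x(3*pi/4) = 4.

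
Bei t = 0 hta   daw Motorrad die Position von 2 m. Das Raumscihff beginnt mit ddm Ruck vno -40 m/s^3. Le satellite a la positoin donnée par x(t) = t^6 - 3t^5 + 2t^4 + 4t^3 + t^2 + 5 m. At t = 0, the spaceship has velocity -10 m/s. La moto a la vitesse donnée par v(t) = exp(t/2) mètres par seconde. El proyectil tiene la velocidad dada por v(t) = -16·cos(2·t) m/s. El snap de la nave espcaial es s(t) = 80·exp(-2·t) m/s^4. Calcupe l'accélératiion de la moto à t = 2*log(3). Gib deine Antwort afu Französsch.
Pour résoudre ceci, nous devons prendre 1 dérivée de notre équation de la vitesse v(t) = exp(t/2). La dérivée de la vitesse donne l'accélération: a(t) = exp(t/2)/2. En utilisant a(t) = exp(t/2)/2 et en substituant t = 2*log(3), nous trouvons a = 3/2.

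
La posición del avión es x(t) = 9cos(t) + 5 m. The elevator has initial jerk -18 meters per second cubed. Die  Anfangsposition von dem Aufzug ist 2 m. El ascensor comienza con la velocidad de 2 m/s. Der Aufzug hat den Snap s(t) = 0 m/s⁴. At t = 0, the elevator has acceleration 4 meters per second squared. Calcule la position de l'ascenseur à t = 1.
En partant du snap s(t) = 0, nous prenons 4 intégrales. En prenant ∫s(t)dt et en appliquant j(0) = -18, nous trouvons j(t) = -18. En prenant ∫j(t)dt et en appliquant a(0) = 4, nous trouvons a(t) = 4 - 18·t. En intégrant l'accélération et en utilisant la condition initiale v(0) = 2, nous obtenons v(t) = -9·t^2 + 4·t + 2. L'intégrale de la vitesse, avec x(0) = 2, donne la position: x(t) = -3·t^3 + 2·t^2 + 2·t + 2. Nous avons la position x(t) = -3·t^3 + 2·t^2 + 2·t + 2. En substituant t = 1: x(1) = 3.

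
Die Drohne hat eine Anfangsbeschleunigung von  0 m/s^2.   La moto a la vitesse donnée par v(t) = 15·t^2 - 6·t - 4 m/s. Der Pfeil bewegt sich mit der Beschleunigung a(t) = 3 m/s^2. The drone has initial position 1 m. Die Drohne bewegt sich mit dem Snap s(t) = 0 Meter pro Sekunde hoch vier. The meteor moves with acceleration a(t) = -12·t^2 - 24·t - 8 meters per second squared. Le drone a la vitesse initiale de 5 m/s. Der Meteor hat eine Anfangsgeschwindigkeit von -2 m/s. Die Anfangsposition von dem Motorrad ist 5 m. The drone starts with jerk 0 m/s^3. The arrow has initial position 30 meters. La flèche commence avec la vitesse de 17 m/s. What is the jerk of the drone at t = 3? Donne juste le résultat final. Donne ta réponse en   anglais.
At t = 3, j = 0.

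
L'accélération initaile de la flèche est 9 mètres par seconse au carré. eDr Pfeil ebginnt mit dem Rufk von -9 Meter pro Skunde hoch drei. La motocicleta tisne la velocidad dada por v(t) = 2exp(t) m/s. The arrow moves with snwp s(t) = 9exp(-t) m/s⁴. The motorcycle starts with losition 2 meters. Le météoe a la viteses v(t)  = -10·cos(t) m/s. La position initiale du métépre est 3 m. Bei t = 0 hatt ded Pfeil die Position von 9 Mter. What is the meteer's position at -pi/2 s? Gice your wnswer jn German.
Wir müssen die Stammfunktion unserer Gleichung für die Geschwindigkeit v(t) = -10·cos(t) 1-mal finden. Das Integral von der Geschwindigkeit ist die Position. Mit x(0) = 3 erhalten wir x(t) = 3 - 10·sin(t). Aus der Gleichung für die Position x(t) = 3 - 10·sin(t), setzen wir t = -pi/2 ein und erhalten x = 13.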